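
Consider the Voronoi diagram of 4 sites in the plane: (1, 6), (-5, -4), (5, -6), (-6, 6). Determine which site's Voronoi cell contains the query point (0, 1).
Nearest site = (1, 6)

The Voronoi cell of site s contains exactly those query points closer to s than to any other site. Compute squared distances from q = (0, 1) to each site:
  (1 − 0)² + (6 − 1)² = 26
  (-5 − 0)² + (-4 − 1)² = 50
  (-6 − 0)² + (6 − 1)² = 61
  (5 − 0)² + (-6 − 1)² = 74
Minimum is attained by (1, 6), so q lies in its Voronoi cell.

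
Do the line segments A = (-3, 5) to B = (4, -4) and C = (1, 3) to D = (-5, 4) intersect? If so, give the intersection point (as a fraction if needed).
Yes; intersection at (-85/47, 163/47) (t = 8/47 on AB, s = 22/47 on CD)

Parametrize AB as A + t(B − A) = (-3 + 7 t, 5 + -9 t) and CD as C + s(D − C) = (1 + -6 s, 3 + 1 s). Solve the linear system for (t, s). Determinant = 47 ≠ 0, so a unique intersection of the containing lines exists. Solution: t = 8/47, s = 22/47 — both in [0, 1], so the segments cross. Intersection point: (-85/47, 163/47).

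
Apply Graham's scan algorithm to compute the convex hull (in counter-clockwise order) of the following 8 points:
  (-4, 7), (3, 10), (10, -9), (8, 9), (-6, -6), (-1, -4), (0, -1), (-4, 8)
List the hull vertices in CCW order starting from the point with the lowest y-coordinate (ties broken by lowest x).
Hull (CCW) = [(10, -9), (8, 9), (3, 10), (-4, 8), (-6, -6)]

Graham scan procedure:
  1. Find the pivot p₀ = point with lowest y (tie → lowest x): (10, -9).
  2. Sort the remaining points by polar angle around p₀.
  3. Walk through sorted points, maintaining a stack; pop the top while the last three entries make a non-left turn (cross product ≤ 0).
  4. Final stack is the convex hull in CCW order: (10, -9), (8, 9), (3, 10), (-4, 8), (-6, -6).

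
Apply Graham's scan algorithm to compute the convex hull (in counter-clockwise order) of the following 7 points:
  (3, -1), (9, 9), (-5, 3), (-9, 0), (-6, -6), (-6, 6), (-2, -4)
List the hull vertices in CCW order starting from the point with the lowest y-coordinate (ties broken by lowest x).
Hull (CCW) = [(-6, -6), (-2, -4), (3, -1), (9, 9), (-6, 6), (-9, 0)]

Graham scan procedure:
  1. Find the pivot p₀ = point with lowest y (tie → lowest x): (-6, -6).
  2. Sort the remaining points by polar angle around p₀.
  3. Walk through sorted points, maintaining a stack; pop the top while the last three entries make a non-left turn (cross product ≤ 0).
  4. Final stack is the convex hull in CCW order: (-6, -6), (-2, -4), (3, -1), (9, 9), (-6, 6), (-9, 0).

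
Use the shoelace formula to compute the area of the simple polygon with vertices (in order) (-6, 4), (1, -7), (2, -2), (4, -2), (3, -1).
Area = 31

Shoelace formula: Area = (1/2) |Σ_i (x_i · y_{i+1} − x_{i+1} · y_i)| (indices mod n). Compute each cross term:
  (-6)(-7) − (1)(4) = 38
  (1)(-2) − (2)(-7) = 12
  (2)(-2) − (4)(-2) = 4
  (4)(-1) − (3)(-2) = 2
  (3)(4) − (-6)(-1) = 6
Sum = 62, so (signed) Area = 62/2 = 31, |Area| = 31.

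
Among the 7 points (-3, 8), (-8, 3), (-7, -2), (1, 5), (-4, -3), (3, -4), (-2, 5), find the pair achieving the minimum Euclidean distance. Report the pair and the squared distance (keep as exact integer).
Pair = ((1, 5), (-2, 5)); squared distance = 9

Compute all C(7, 2) = 21 pairwise squared distances (x_i − x_j)² + (y_i − y_j)². The minimum is 9, attained by the pair ((1, 5), (-2, 5)).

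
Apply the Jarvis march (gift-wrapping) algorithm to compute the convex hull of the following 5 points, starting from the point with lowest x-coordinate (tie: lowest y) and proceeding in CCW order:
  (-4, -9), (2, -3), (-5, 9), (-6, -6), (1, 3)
Hull (CCW) = [(-6, -6), (-4, -9), (2, -3), (1, 3), (-5, 9)]

Jarvis march: at each step, from the current hull vertex p, select the next vertex q as the point such that every other point lies strictly to the left of (or on) the directed line p → q. (Equivalently: for every other point r, the cross product (q − p) × (r − p) ≥ 0.)
Starting point (lowest x, tie lowest y): (-6, -6). Wrap until returning to start. Resulting hull: (-6, -6), (-4, -9), (2, -3), (1, 3), (-5, 9).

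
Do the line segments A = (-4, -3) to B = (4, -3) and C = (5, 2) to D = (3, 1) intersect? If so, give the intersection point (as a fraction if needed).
No (intersection of containing lines falls outside at least one segment)

Parametrize and solve: t = -1/8, s = 5. At least one of these is outside [0, 1], so the segments do not intersect.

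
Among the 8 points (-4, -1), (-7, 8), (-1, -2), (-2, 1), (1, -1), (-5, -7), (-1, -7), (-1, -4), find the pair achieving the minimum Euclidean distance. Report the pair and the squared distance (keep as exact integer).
Pair = ((-1, -2), (-1, -4)); squared distance = 4

Compute all C(8, 2) = 28 pairwise squared distances (x_i − x_j)² + (y_i − y_j)². The minimum is 4, attained by the pair ((-1, -2), (-1, -4)).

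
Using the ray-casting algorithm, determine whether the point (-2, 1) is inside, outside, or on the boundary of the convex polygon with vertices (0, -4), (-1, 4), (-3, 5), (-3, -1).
The point (-2, 1) lies strictly inside the polygon

Cast a horizontal ray to the right from the query point and count how many polygon edges it crosses (each edge strictly once or zero times, handled with the usual half-open convention). 
Parity of crossings → odd ⇒ inside.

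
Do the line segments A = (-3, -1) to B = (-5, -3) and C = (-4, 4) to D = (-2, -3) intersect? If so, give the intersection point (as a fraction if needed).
No (intersection of containing lines falls outside at least one segment)

Parametrize and solve: t = -1/6, s = 2/3. At least one of these is outside [0, 1], so the segments do not intersect.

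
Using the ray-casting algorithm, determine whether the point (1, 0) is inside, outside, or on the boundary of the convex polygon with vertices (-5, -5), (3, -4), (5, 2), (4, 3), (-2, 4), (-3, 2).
The point (1, 0) lies strictly inside the polygon

Cast a horizontal ray to the right from the query point and count how many polygon edges it crosses (each edge strictly once or zero times, handled with the usual half-open convention). 
Parity of crossings → odd ⇒ inside.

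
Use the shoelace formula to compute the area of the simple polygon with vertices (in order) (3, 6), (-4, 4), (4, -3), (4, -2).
Area = 33

Shoelace formula: Area = (1/2) |Σ_i (x_i · y_{i+1} − x_{i+1} · y_i)| (indices mod n). Compute each cross term:
  (3)(4) − (-4)(6) = 36
  (-4)(-3) − (4)(4) = -4
  (4)(-2) − (4)(-3) = 4
  (4)(6) − (3)(-2) = 30
Sum = 66, so (signed) Area = 66/2 = 33, |Area| = 33.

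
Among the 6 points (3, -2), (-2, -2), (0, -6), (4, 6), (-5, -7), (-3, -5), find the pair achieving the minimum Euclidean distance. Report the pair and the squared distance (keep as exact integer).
Pair = ((-5, -7), (-3, -5)); squared distance = 8

Compute all C(6, 2) = 15 pairwise squared distances (x_i − x_j)² + (y_i − y_j)². The minimum is 8, attained by the pair ((-5, -7), (-3, -5)).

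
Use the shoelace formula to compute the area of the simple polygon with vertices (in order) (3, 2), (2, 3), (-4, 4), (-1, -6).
Area = 69/2

Shoelace formula: Area = (1/2) |Σ_i (x_i · y_{i+1} − x_{i+1} · y_i)| (indices mod n). Compute each cross term:
  (3)(3) − (2)(2) = 5
  (2)(4) − (-4)(3) = 20
  (-4)(-6) − (-1)(4) = 28
  (-1)(2) − (3)(-6) = 16
Sum = 69, so (signed) Area = 69/2 = 69/2, |Area| = 69/2.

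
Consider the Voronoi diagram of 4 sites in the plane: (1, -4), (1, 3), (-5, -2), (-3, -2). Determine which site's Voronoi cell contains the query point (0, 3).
Nearest site = (1, 3)

The Voronoi cell of site s contains exactly those query points closer to s than to any other site. Compute squared distances from q = (0, 3) to each site:
  (1 − 0)² + (3 − 3)² = 1
  (-3 − 0)² + (-2 − 3)² = 34
  (-5 − 0)² + (-2 − 3)² = 50
  (1 − 0)² + (-4 − 3)² = 50
Minimum is attained by (1, 3), so q lies in its Voronoi cell.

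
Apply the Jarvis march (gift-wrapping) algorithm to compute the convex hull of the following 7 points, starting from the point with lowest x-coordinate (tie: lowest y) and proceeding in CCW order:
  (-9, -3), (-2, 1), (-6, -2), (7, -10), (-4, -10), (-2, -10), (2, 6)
Hull (CCW) = [(-9, -3), (-4, -10), (7, -10), (2, 6)]

Jarvis march: at each step, from the current hull vertex p, select the next vertex q as the point such that every other point lies strictly to the left of (or on) the directed line p → q. (Equivalently: for every other point r, the cross product (q − p) × (r − p) ≥ 0.)
Starting point (lowest x, tie lowest y): (-9, -3). Wrap until returning to start. Resulting hull: (-9, -3), (-4, -10), (7, -10), (2, 6).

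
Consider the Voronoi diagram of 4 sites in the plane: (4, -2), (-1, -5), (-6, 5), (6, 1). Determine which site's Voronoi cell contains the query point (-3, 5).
Nearest site = (-6, 5)

The Voronoi cell of site s contains exactly those query points closer to s than to any other site. Compute squared distances from q = (-3, 5) to each site:
  (-6 − -3)² + (5 − 5)² = 9
  (6 − -3)² + (1 − 5)² = 97
  (4 − -3)² + (-2 − 5)² = 98
  (-1 − -3)² + (-5 − 5)² = 104
Minimum is attained by (-6, 5), so q lies in its Voronoi cell.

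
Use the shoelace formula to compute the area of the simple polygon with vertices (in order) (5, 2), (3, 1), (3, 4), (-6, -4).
Area = 14

Shoelace formula: Area = (1/2) |Σ_i (x_i · y_{i+1} − x_{i+1} · y_i)| (indices mod n). Compute each cross term:
  (5)(1) − (3)(2) = -1
  (3)(4) − (3)(1) = 9
  (3)(-4) − (-6)(4) = 12
  (-6)(2) − (5)(-4) = 8
Sum = 28, so (signed) Area = 28/2 = 14, |Area| = 14.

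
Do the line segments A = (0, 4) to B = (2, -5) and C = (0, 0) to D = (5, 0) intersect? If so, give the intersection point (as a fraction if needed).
Yes; intersection at (8/9, 0) (t = 4/9 on AB, s = 8/45 on CD)

Parametrize AB as A + t(B − A) = (0 + 2 t, 4 + -9 t) and CD as C + s(D − C) = (0 + 5 s, 0 + 0 s). Solve the linear system for (t, s). Determinant = -45 ≠ 0, so a unique intersection of the containing lines exists. Solution: t = 4/9, s = 8/45 — both in [0, 1], so the segments cross. Intersection point: (8/9, 0).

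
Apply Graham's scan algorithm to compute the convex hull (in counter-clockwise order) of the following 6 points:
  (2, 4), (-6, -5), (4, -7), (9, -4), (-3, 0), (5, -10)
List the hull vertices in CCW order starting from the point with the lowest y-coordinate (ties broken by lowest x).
Hull (CCW) = [(5, -10), (9, -4), (2, 4), (-3, 0), (-6, -5)]

Graham scan procedure:
  1. Find the pivot p₀ = point with lowest y (tie → lowest x): (5, -10).
  2. Sort the remaining points by polar angle around p₀.
  3. Walk through sorted points, maintaining a stack; pop the top while the last three entries make a non-left turn (cross product ≤ 0).
  4. Final stack is the convex hull in CCW order: (5, -10), (9, -4), (2, 4), (-3, 0), (-6, -5).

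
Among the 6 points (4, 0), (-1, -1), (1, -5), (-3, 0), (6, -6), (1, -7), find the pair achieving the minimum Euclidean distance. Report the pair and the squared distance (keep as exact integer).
Pair = ((1, -5), (1, -7)); squared distance = 4

Compute all C(6, 2) = 15 pairwise squared distances (x_i − x_j)² + (y_i − y_j)². The minimum is 4, attained by the pair ((1, -5), (1, -7)).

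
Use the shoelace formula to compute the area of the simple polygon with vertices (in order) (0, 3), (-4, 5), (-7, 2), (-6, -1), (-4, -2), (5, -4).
Area = 107/2

Shoelace formula: Area = (1/2) |Σ_i (x_i · y_{i+1} − x_{i+1} · y_i)| (indices mod n). Compute each cross term:
  (0)(5) − (-4)(3) = 12
  (-4)(2) − (-7)(5) = 27
  (-7)(-1) − (-6)(2) = 19
  (-6)(-2) − (-4)(-1) = 8
  (-4)(-4) − (5)(-2) = 26
  (5)(3) − (0)(-4) = 15
Sum = 107, so (signed) Area = 107/2 = 107/2, |Area| = 107/2.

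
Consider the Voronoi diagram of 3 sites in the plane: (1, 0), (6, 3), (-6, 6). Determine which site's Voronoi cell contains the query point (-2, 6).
Nearest site = (-6, 6)

The Voronoi cell of site s contains exactly those query points closer to s than to any other site. Compute squared distances from q = (-2, 6) to each site:
  (-6 − -2)² + (6 − 6)² = 16
  (1 − -2)² + (0 − 6)² = 45
  (6 − -2)² + (3 − 6)² = 73
Minimum is attained by (-6, 6), so q lies in its Voronoi cell.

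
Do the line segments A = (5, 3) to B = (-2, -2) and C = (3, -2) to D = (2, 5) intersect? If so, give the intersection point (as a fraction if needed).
Yes; intersection at (137/54, 67/54) (t = 19/54 on AB, s = 25/54 on CD)

Parametrize AB as A + t(B − A) = (5 + -7 t, 3 + -5 t) and CD as C + s(D − C) = (3 + -1 s, -2 + 7 s). Solve the linear system for (t, s). Determinant = 54 ≠ 0, so a unique intersection of the containing lines exists. Solution: t = 19/54, s = 25/54 — both in [0, 1], so the segments cross. Intersection point: (137/54, 67/54).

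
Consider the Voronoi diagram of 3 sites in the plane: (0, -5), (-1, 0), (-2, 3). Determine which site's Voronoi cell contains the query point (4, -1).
Nearest site = (-1, 0)

The Voronoi cell of site s contains exactly those query points closer to s than to any other site. Compute squared distances from q = (4, -1) to each site:
  (-1 − 4)² + (0 − -1)² = 26
  (0 − 4)² + (-5 − -1)² = 32
  (-2 − 4)² + (3 − -1)² = 52
Minimum is attained by (-1, 0), so q lies in its Voronoi cell.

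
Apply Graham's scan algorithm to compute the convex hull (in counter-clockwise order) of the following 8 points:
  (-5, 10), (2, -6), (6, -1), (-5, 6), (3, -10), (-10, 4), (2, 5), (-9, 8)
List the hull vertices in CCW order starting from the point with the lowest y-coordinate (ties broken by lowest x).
Hull (CCW) = [(3, -10), (6, -1), (2, 5), (-5, 10), (-9, 8), (-10, 4)]

Graham scan procedure:
  1. Find the pivot p₀ = point with lowest y (tie → lowest x): (3, -10).
  2. Sort the remaining points by polar angle around p₀.
  3. Walk through sorted points, maintaining a stack; pop the top while the last three entries make a non-left turn (cross product ≤ 0).
  4. Final stack is the convex hull in CCW order: (3, -10), (6, -1), (2, 5), (-5, 10), (-9, 8), (-10, 4).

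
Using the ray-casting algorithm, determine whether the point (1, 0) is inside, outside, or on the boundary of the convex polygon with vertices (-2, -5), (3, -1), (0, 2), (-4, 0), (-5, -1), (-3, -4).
The point (1, 0) lies strictly inside the polygon

Cast a horizontal ray to the right from the query point and count how many polygon edges it crosses (each edge strictly once or zero times, handled with the usual half-open convention). 
Parity of crossings → odd ⇒ inside.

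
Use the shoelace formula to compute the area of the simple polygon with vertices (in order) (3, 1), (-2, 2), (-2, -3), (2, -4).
Area = 23

Shoelace formula: Area = (1/2) |Σ_i (x_i · y_{i+1} − x_{i+1} · y_i)| (indices mod n). Compute each cross term:
  (3)(2) − (-2)(1) = 8
  (-2)(-3) − (-2)(2) = 10
  (-2)(-4) − (2)(-3) = 14
  (2)(1) − (3)(-4) = 14
Sum = 46, so (signed) Area = 46/2 = 23, |Area| = 23.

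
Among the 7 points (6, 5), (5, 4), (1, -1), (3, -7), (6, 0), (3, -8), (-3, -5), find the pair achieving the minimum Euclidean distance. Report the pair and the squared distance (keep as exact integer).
Pair = ((3, -7), (3, -8)); squared distance = 1

Compute all C(7, 2) = 21 pairwise squared distances (x_i − x_j)² + (y_i − y_j)². The minimum is 1, attained by the pair ((3, -7), (3, -8)).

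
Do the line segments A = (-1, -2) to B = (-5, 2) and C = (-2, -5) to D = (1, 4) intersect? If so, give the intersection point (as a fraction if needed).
Yes; intersection at (-1, -2) (t = 0 on AB, s = 1/3 on CD)

Parametrize AB as A + t(B − A) = (-1 + -4 t, -2 + 4 t) and CD as C + s(D − C) = (-2 + 3 s, -5 + 9 s). Solve the linear system for (t, s). Determinant = 48 ≠ 0, so a unique intersection of the containing lines exists. Solution: t = 0, s = 1/3 — both in [0, 1], so the segments cross. Intersection point: (-1, -2).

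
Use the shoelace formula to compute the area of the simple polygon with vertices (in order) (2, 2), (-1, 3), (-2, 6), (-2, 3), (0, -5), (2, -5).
Area = 24

Shoelace formula: Area = (1/2) |Σ_i (x_i · y_{i+1} − x_{i+1} · y_i)| (indices mod n). Compute each cross term:
  (2)(3) − (-1)(2) = 8
  (-1)(6) − (-2)(3) = 0
  (-2)(3) − (-2)(6) = 6
  (-2)(-5) − (0)(3) = 10
  (0)(-5) − (2)(-5) = 10
  (2)(2) − (2)(-5) = 14
Sum = 48, so (signed) Area = 48/2 = 24, |Area| = 24.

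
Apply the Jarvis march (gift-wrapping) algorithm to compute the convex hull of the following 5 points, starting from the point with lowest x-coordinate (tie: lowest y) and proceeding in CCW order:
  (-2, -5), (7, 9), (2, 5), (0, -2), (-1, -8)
Hull (CCW) = [(-2, -5), (-1, -8), (7, 9), (2, 5)]

Jarvis march: at each step, from the current hull vertex p, select the next vertex q as the point such that every other point lies strictly to the left of (or on) the directed line p → q. (Equivalently: for every other point r, the cross product (q − p) × (r − p) ≥ 0.)
Starting point (lowest x, tie lowest y): (-2, -5). Wrap until returning to start. Resulting hull: (-2, -5), (-1, -8), (7, 9), (2, 5).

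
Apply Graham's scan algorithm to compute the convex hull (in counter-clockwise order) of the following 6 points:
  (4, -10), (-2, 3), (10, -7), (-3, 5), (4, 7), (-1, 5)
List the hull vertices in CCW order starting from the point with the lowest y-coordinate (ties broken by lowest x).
Hull (CCW) = [(4, -10), (10, -7), (4, 7), (-3, 5)]

Graham scan procedure:
  1. Find the pivot p₀ = point with lowest y (tie → lowest x): (4, -10).
  2. Sort the remaining points by polar angle around p₀.
  3. Walk through sorted points, maintaining a stack; pop the top while the last three entries make a non-left turn (cross product ≤ 0).
  4. Final stack is the convex hull in CCW order: (4, -10), (10, -7), (4, 7), (-3, 5).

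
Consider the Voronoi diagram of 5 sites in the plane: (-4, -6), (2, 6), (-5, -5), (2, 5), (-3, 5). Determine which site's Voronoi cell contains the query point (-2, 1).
Nearest site = (-3, 5)

The Voronoi cell of site s contains exactly those query points closer to s than to any other site. Compute squared distances from q = (-2, 1) to each site:
  (-3 − -2)² + (5 − 1)² = 17
  (2 − -2)² + (5 − 1)² = 32
  (2 − -2)² + (6 − 1)² = 41
  (-5 − -2)² + (-5 − 1)² = 45
  (-4 − -2)² + (-6 − 1)² = 53
Minimum is attained by (-3, 5), so q lies in its Voronoi cell.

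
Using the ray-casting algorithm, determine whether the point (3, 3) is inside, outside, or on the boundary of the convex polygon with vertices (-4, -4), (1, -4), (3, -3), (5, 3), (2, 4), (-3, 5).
The point (3, 3) lies strictly inside the polygon

Cast a horizontal ray to the right from the query point and count how many polygon edges it crosses (each edge strictly once or zero times, handled with the usual half-open convention). 
Parity of crossings → odd ⇒ inside.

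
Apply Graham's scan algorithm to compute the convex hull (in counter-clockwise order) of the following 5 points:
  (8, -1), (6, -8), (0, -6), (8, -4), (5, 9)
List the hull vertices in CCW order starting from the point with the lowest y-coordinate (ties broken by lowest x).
Hull (CCW) = [(6, -8), (8, -4), (8, -1), (5, 9), (0, -6)]

Graham scan procedure:
  1. Find the pivot p₀ = point with lowest y (tie → lowest x): (6, -8).
  2. Sort the remaining points by polar angle around p₀.
  3. Walk through sorted points, maintaining a stack; pop the top while the last three entries make a non-left turn (cross product ≤ 0).
  4. Final stack is the convex hull in CCW order: (6, -8), (8, -4), (8, -1), (5, 9), (0, -6).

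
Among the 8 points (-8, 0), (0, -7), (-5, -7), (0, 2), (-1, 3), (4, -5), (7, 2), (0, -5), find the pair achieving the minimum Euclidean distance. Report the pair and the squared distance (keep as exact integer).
Pair = ((0, 2), (-1, 3)); squared distance = 2

Compute all C(8, 2) = 28 pairwise squared distances (x_i − x_j)² + (y_i − y_j)². The minimum is 2, attained by the pair ((0, 2), (-1, 3)).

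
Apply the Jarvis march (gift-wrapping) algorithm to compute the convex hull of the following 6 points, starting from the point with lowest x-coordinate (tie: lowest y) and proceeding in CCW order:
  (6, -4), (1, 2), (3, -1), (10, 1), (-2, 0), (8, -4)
Hull (CCW) = [(-2, 0), (6, -4), (8, -4), (10, 1), (1, 2)]

Jarvis march: at each step, from the current hull vertex p, select the next vertex q as the point such that every other point lies strictly to the left of (or on) the directed line p → q. (Equivalently: for every other point r, the cross product (q − p) × (r − p) ≥ 0.)
Starting point (lowest x, tie lowest y): (-2, 0). Wrap until returning to start. Resulting hull: (-2, 0), (6, -4), (8, -4), (10, 1), (1, 2).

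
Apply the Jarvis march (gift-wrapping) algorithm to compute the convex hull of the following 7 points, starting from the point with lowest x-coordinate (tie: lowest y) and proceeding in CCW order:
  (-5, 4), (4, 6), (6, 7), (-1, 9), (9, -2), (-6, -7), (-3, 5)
Hull (CCW) = [(-6, -7), (9, -2), (6, 7), (-1, 9), (-5, 4)]

Jarvis march: at each step, from the current hull vertex p, select the next vertex q as the point such that every other point lies strictly to the left of (or on) the directed line p → q. (Equivalently: for every other point r, the cross product (q − p) × (r − p) ≥ 0.)
Starting point (lowest x, tie lowest y): (-6, -7). Wrap until returning to start. Resulting hull: (-6, -7), (9, -2), (6, 7), (-1, 9), (-5, 4).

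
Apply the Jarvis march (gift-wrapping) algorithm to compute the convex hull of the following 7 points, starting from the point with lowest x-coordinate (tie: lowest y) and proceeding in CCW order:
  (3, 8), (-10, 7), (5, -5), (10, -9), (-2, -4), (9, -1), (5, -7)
Hull (CCW) = [(-10, 7), (-2, -4), (5, -7), (10, -9), (9, -1), (3, 8)]

Jarvis march: at each step, from the current hull vertex p, select the next vertex q as the point such that every other point lies strictly to the left of (or on) the directed line p → q. (Equivalently: for every other point r, the cross product (q − p) × (r − p) ≥ 0.)
Starting point (lowest x, tie lowest y): (-10, 7). Wrap until returning to start. Resulting hull: (-10, 7), (-2, -4), (5, -7), (10, -9), (9, -1), (3, 8).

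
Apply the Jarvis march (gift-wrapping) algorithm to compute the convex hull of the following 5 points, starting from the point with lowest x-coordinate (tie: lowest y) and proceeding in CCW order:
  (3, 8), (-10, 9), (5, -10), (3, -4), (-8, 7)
Hull (CCW) = [(-10, 9), (5, -10), (3, 8)]

Jarvis march: at each step, from the current hull vertex p, select the next vertex q as the point such that every other point lies strictly to the left of (or on) the directed line p → q. (Equivalently: for every other point r, the cross product (q − p) × (r − p) ≥ 0.)
Starting point (lowest x, tie lowest y): (-10, 9). Wrap until returning to start. Resulting hull: (-10, 9), (5, -10), (3, 8).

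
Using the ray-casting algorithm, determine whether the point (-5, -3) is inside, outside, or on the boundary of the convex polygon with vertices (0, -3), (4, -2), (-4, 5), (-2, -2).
The point (-5, -3) lies strictly outside the polygon

Cast a horizontal ray to the right from the query point and count how many polygon edges it crosses (each edge strictly once or zero times, handled with the usual half-open convention). 
Parity of crossings → even ⇒ outside.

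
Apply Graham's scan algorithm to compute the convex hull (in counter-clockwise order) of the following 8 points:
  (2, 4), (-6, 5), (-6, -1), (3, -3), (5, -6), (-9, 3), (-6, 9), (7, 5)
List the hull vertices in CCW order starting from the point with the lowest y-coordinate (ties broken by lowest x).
Hull (CCW) = [(5, -6), (7, 5), (-6, 9), (-9, 3), (-6, -1)]

Graham scan procedure:
  1. Find the pivot p₀ = point with lowest y (tie → lowest x): (5, -6).
  2. Sort the remaining points by polar angle around p₀.
  3. Walk through sorted points, maintaining a stack; pop the top while the last three entries make a non-left turn (cross product ≤ 0).
  4. Final stack is the convex hull in CCW order: (5, -6), (7, 5), (-6, 9), (-9, 3), (-6, -1).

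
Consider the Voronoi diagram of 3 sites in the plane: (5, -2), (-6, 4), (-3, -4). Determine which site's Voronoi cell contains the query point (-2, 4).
Nearest site = (-6, 4)

The Voronoi cell of site s contains exactly those query points closer to s than to any other site. Compute squared distances from q = (-2, 4) to each site:
  (-6 − -2)² + (4 − 4)² = 16
  (-3 − -2)² + (-4 − 4)² = 65
  (5 − -2)² + (-2 − 4)² = 85
Minimum is attained by (-6, 4), so q lies in its Voronoi cell.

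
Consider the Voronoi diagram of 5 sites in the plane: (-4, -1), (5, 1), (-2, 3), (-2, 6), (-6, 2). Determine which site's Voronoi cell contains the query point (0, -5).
Nearest site = (-4, -1)

The Voronoi cell of site s contains exactly those query points closer to s than to any other site. Compute squared distances from q = (0, -5) to each site:
  (-4 − 0)² + (-1 − -5)² = 32
  (5 − 0)² + (1 − -5)² = 61
  (-2 − 0)² + (3 − -5)² = 68
  (-6 − 0)² + (2 − -5)² = 85
  (-2 − 0)² + (6 − -5)² = 125
Minimum is attained by (-4, -1), so q lies in its Voronoi cell.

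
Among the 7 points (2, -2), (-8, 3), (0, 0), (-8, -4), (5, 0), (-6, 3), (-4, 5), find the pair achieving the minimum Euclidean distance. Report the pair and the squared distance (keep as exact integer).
Pair = ((-8, 3), (-6, 3)); squared distance = 4

Compute all C(7, 2) = 21 pairwise squared distances (x_i − x_j)² + (y_i − y_j)². The minimum is 4, attained by the pair ((-8, 3), (-6, 3)).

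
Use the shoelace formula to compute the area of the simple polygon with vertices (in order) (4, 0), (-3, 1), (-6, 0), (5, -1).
Area = 10

Shoelace formula: Area = (1/2) |Σ_i (x_i · y_{i+1} − x_{i+1} · y_i)| (indices mod n). Compute each cross term:
  (4)(1) − (-3)(0) = 4
  (-3)(0) − (-6)(1) = 6
  (-6)(-1) − (5)(0) = 6
  (5)(0) − (4)(-1) = 4
Sum = 20, so (signed) Area = 20/2 = 10, |Area| = 10.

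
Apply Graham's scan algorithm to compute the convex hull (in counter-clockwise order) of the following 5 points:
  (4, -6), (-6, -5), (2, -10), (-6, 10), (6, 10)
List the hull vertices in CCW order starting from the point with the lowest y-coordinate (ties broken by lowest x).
Hull (CCW) = [(2, -10), (4, -6), (6, 10), (-6, 10), (-6, -5)]

Graham scan procedure:
  1. Find the pivot p₀ = point with lowest y (tie → lowest x): (2, -10).
  2. Sort the remaining points by polar angle around p₀.
  3. Walk through sorted points, maintaining a stack; pop the top while the last three entries make a non-left turn (cross product ≤ 0).
  4. Final stack is the convex hull in CCW order: (2, -10), (4, -6), (6, 10), (-6, 10), (-6, -5).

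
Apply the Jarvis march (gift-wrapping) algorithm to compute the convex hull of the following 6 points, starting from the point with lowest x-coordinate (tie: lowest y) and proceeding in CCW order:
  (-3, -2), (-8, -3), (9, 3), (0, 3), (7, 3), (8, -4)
Hull (CCW) = [(-8, -3), (8, -4), (9, 3), (0, 3)]

Jarvis march: at each step, from the current hull vertex p, select the next vertex q as the point such that every other point lies strictly to the left of (or on) the directed line p → q. (Equivalently: for every other point r, the cross product (q − p) × (r − p) ≥ 0.)
Starting point (lowest x, tie lowest y): (-8, -3). Wrap until returning to start. Resulting hull: (-8, -3), (8, -4), (9, 3), (0, 3).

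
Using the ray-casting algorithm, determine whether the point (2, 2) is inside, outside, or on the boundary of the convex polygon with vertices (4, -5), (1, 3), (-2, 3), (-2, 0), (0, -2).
The point (2, 2) lies strictly outside the polygon

Cast a horizontal ray to the right from the query point and count how many polygon edges it crosses (each edge strictly once or zero times, handled with the usual half-open convention). 
Parity of crossings → even ⇒ outside.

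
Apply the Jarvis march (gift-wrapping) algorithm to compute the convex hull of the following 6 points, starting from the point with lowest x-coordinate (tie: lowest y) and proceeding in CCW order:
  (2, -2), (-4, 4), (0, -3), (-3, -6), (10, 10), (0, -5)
Hull (CCW) = [(-4, 4), (-3, -6), (0, -5), (10, 10)]

Jarvis march: at each step, from the current hull vertex p, select the next vertex q as the point such that every other point lies strictly to the left of (or on) the directed line p → q. (Equivalently: for every other point r, the cross product (q − p) × (r − p) ≥ 0.)
Starting point (lowest x, tie lowest y): (-4, 4). Wrap until returning to start. Resulting hull: (-4, 4), (-3, -6), (0, -5), (10, 10).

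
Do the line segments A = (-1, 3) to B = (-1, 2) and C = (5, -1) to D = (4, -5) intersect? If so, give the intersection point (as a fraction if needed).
No (intersection of containing lines falls outside at least one segment)

Parametrize and solve: t = 28, s = 6. At least one of these is outside [0, 1], so the segments do not intersect.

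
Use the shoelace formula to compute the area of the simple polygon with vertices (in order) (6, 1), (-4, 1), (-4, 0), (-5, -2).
Area = 29/2

Shoelace formula: Area = (1/2) |Σ_i (x_i · y_{i+1} − x_{i+1} · y_i)| (indices mod n). Compute each cross term:
  (6)(1) − (-4)(1) = 10
  (-4)(0) − (-4)(1) = 4
  (-4)(-2) − (-5)(0) = 8
  (-5)(1) − (6)(-2) = 7
Sum = 29, so (signed) Area = 29/2 = 29/2, |Area| = 29/2.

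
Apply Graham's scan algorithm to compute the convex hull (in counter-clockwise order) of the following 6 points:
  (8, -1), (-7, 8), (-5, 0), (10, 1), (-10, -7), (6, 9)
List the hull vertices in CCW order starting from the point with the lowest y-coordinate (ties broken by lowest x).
Hull (CCW) = [(-10, -7), (8, -1), (10, 1), (6, 9), (-7, 8)]

Graham scan procedure:
  1. Find the pivot p₀ = point with lowest y (tie → lowest x): (-10, -7).
  2. Sort the remaining points by polar angle around p₀.
  3. Walk through sorted points, maintaining a stack; pop the top while the last three entries make a non-left turn (cross product ≤ 0).
  4. Final stack is the convex hull in CCW order: (-10, -7), (8, -1), (10, 1), (6, 9), (-7, 8).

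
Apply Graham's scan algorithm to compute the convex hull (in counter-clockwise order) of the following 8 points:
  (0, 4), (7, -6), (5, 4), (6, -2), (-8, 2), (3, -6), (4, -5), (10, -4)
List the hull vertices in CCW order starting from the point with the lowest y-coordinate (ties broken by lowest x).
Hull (CCW) = [(3, -6), (7, -6), (10, -4), (5, 4), (0, 4), (-8, 2)]

Graham scan procedure:
  1. Find the pivot p₀ = point with lowest y (tie → lowest x): (3, -6).
  2. Sort the remaining points by polar angle around p₀.
  3. Walk through sorted points, maintaining a stack; pop the top while the last three entries make a non-left turn (cross product ≤ 0).
  4. Final stack is the convex hull in CCW order: (3, -6), (7, -6), (10, -4), (5, 4), (0, 4), (-8, 2).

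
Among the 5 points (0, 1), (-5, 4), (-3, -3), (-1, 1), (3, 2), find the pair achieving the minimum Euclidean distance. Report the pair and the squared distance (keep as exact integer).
Pair = ((0, 1), (-1, 1)); squared distance = 1

Compute all C(5, 2) = 10 pairwise squared distances (x_i − x_j)² + (y_i − y_j)². The minimum is 1, attained by the pair ((0, 1), (-1, 1)).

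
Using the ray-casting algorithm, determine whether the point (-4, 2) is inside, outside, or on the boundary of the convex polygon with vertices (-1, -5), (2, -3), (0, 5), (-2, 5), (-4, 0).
The point (-4, 2) lies strictly outside the polygon

Cast a horizontal ray to the right from the query point and count how many polygon edges it crosses (each edge strictly once or zero times, handled with the usual half-open convention). 
Parity of crossings → even ⇒ outside.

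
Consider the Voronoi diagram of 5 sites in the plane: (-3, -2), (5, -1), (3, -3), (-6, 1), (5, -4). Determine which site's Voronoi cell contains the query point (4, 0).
Nearest site = (5, -1)

The Voronoi cell of site s contains exactly those query points closer to s than to any other site. Compute squared distances from q = (4, 0) to each site:
  (5 − 4)² + (-1 − 0)² = 2
  (3 − 4)² + (-3 − 0)² = 10
  (5 − 4)² + (-4 − 0)² = 17
  (-3 − 4)² + (-2 − 0)² = 53
  (-6 − 4)² + (1 − 0)² = 101
Minimum is attained by (5, -1), so q lies in its Voronoi cell.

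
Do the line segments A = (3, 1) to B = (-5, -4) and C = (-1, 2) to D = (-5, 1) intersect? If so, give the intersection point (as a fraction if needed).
No (intersection of containing lines falls outside at least one segment)

Parametrize and solve: t = -2/3, s = -7/3. At least one of these is outside [0, 1], so the segments do not intersect.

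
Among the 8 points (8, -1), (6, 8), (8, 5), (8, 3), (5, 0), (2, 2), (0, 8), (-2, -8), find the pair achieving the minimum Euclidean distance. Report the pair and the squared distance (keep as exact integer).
Pair = ((8, 5), (8, 3)); squared distance = 4

Compute all C(8, 2) = 28 pairwise squared distances (x_i − x_j)² + (y_i − y_j)². The minimum is 4, attained by the pair ((8, 5), (8, 3)).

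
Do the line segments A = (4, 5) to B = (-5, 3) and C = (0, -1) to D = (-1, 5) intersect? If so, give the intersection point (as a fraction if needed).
Yes; intersection at (-23/28, 55/14) (t = 15/28 on AB, s = 23/28 on CD)

Parametrize AB as A + t(B − A) = (4 + -9 t, 5 + -2 t) and CD as C + s(D − C) = (0 + -1 s, -1 + 6 s). Solve the linear system for (t, s). Determinant = 56 ≠ 0, so a unique intersection of the containing lines exists. Solution: t = 15/28, s = 23/28 — both in [0, 1], so the segments cross. Intersection point: (-23/28, 55/14).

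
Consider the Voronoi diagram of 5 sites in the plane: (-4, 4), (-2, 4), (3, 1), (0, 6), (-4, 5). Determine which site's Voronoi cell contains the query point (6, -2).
Nearest site = (3, 1)

The Voronoi cell of site s contains exactly those query points closer to s than to any other site. Compute squared distances from q = (6, -2) to each site:
  (3 − 6)² + (1 − -2)² = 18
  (-2 − 6)² + (4 − -2)² = 100
  (0 − 6)² + (6 − -2)² = 100
  (-4 − 6)² + (4 − -2)² = 136
  (-4 − 6)² + (5 − -2)² = 149
Minimum is attained by (3, 1), so q lies in its Voronoi cell.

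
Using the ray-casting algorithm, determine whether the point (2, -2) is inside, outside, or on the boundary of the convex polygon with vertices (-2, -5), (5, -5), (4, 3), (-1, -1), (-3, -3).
The point (2, -2) lies strictly inside the polygon

Cast a horizontal ray to the right from the query point and count how many polygon edges it crosses (each edge strictly once or zero times, handled with the usual half-open convention). 
Parity of crossings → odd ⇒ inside.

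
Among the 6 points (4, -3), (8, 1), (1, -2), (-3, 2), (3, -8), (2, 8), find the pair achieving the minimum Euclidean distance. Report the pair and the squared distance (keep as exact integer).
Pair = ((4, -3), (1, -2)); squared distance = 10

Compute all C(6, 2) = 15 pairwise squared distances (x_i − x_j)² + (y_i − y_j)². The minimum is 10, attained by the pair ((4, -3), (1, -2)).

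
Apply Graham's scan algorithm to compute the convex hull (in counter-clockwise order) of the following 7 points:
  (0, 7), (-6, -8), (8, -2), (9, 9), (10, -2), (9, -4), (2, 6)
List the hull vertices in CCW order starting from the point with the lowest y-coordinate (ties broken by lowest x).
Hull (CCW) = [(-6, -8), (9, -4), (10, -2), (9, 9), (0, 7)]

Graham scan procedure:
  1. Find the pivot p₀ = point with lowest y (tie → lowest x): (-6, -8).
  2. Sort the remaining points by polar angle around p₀.
  3. Walk through sorted points, maintaining a stack; pop the top while the last three entries make a non-left turn (cross product ≤ 0).
  4. Final stack is the convex hull in CCW order: (-6, -8), (9, -4), (10, -2), (9, 9), (0, 7).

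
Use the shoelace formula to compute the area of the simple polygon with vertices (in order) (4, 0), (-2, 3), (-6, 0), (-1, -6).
Area = 45

Shoelace formula: Area = (1/2) |Σ_i (x_i · y_{i+1} − x_{i+1} · y_i)| (indices mod n). Compute each cross term:
  (4)(3) − (-2)(0) = 12
  (-2)(0) − (-6)(3) = 18
  (-6)(-6) − (-1)(0) = 36
  (-1)(0) − (4)(-6) = 24
Sum = 90, so (signed) Area = 90/2 = 45, |Area| = 45.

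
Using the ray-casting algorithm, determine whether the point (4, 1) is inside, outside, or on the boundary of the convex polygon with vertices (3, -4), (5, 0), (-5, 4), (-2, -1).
The point (4, 1) lies strictly outside the polygon

Cast a horizontal ray to the right from the query point and count how many polygon edges it crosses (each edge strictly once or zero times, handled with the usual half-open convention). 
Parity of crossings → even ⇒ outside.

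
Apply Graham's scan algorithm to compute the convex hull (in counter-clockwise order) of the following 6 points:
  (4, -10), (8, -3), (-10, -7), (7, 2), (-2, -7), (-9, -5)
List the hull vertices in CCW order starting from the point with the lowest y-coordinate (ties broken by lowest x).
Hull (CCW) = [(4, -10), (8, -3), (7, 2), (-9, -5), (-10, -7)]

Graham scan procedure:
  1. Find the pivot p₀ = point with lowest y (tie → lowest x): (4, -10).
  2. Sort the remaining points by polar angle around p₀.
  3. Walk through sorted points, maintaining a stack; pop the top while the last three entries make a non-left turn (cross product ≤ 0).
  4. Final stack is the convex hull in CCW order: (4, -10), (8, -3), (7, 2), (-9, -5), (-10, -7).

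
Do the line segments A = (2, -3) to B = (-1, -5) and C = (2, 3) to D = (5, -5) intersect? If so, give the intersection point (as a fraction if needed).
No (intersection of containing lines falls outside at least one segment)

Parametrize and solve: t = -3/5, s = 3/5. At least one of these is outside [0, 1], so the segments do not intersect.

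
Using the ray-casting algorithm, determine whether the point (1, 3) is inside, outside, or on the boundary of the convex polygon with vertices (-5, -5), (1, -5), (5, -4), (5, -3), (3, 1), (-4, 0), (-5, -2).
The point (1, 3) lies strictly outside the polygon

Cast a horizontal ray to the right from the query point and count how many polygon edges it crosses (each edge strictly once or zero times, handled with the usual half-open convention). 
Parity of crossings → even ⇒ outside.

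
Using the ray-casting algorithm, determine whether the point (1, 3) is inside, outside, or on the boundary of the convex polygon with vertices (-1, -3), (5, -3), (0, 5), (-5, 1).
The point (1, 3) lies strictly inside the polygon

Cast a horizontal ray to the right from the query point and count how many polygon edges it crosses (each edge strictly once or zero times, handled with the usual half-open convention). 
Parity of crossings → odd ⇒ inside.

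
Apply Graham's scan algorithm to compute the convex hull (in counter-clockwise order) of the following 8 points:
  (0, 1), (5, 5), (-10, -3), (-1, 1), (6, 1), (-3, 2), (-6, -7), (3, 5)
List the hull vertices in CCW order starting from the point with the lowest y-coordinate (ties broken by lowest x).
Hull (CCW) = [(-6, -7), (6, 1), (5, 5), (3, 5), (-3, 2), (-10, -3)]

Graham scan procedure:
  1. Find the pivot p₀ = point with lowest y (tie → lowest x): (-6, -7).
  2. Sort the remaining points by polar angle around p₀.
  3. Walk through sorted points, maintaining a stack; pop the top while the last three entries make a non-left turn (cross product ≤ 0).
  4. Final stack is the convex hull in CCW order: (-6, -7), (6, 1), (5, 5), (3, 5), (-3, 2), (-10, -3).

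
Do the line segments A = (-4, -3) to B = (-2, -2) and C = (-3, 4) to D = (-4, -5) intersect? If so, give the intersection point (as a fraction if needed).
Yes; intersection at (-64/17, -49/17) (t = 2/17 on AB, s = 13/17 on CD)

Parametrize AB as A + t(B − A) = (-4 + 2 t, -3 + 1 t) and CD as C + s(D − C) = (-3 + -1 s, 4 + -9 s). Solve the linear system for (t, s). Determinant = 17 ≠ 0, so a unique intersection of the containing lines exists. Solution: t = 2/17, s = 13/17 — both in [0, 1], so the segments cross. Intersection point: (-64/17, -49/17).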